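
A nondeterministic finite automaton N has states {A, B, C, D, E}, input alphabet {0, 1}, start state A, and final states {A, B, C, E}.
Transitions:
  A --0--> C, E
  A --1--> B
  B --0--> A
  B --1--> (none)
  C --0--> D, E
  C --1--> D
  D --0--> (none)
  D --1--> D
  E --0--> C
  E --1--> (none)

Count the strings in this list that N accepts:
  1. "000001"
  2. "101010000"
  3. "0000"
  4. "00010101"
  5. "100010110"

2

"000001": rejected
"101010000": accepted
"0000": accepted
"00010101": rejected
"100010110": rejected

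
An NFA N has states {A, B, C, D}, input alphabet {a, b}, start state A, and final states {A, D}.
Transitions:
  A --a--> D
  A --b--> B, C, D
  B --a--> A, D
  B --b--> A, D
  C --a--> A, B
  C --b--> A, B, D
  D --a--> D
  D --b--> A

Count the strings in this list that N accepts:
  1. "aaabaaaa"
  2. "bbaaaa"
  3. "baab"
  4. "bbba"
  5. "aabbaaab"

"aaabaaaa": accepted
"bbaaaa": accepted
"baab": accepted
"bbba": accepted
"aabbaaab": accepted

5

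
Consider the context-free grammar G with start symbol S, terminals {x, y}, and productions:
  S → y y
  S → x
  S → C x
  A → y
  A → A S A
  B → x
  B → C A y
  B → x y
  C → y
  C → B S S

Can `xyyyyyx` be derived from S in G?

yes

S ⇒ Cx ⇒ BSSx ⇒ xySSx ⇒ xyyySx ⇒ xyyyyyx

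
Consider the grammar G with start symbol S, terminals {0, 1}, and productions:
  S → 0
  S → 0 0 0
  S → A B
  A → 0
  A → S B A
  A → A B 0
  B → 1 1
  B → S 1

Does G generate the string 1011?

no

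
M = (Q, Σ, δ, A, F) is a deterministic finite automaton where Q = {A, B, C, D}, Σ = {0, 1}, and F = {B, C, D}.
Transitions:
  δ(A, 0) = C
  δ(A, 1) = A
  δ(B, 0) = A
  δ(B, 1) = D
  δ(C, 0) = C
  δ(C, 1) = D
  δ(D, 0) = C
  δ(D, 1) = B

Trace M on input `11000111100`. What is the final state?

C

A --1--> A
A --1--> A
A --0--> C
C --0--> C
C --0--> C
C --1--> D
D --1--> B
B --1--> D
D --1--> B
B --0--> A
A --0--> C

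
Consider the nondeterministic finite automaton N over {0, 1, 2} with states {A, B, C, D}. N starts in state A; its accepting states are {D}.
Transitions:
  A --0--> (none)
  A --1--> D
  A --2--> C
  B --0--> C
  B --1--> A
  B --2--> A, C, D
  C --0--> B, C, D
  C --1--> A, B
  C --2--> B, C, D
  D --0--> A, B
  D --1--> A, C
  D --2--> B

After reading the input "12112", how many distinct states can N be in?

1

Start: {A}
read 1: {D}
read 2: {B}
read 1: {A}
read 1: {D}
read 2: {B}
Final reachable set {B} has 1 state.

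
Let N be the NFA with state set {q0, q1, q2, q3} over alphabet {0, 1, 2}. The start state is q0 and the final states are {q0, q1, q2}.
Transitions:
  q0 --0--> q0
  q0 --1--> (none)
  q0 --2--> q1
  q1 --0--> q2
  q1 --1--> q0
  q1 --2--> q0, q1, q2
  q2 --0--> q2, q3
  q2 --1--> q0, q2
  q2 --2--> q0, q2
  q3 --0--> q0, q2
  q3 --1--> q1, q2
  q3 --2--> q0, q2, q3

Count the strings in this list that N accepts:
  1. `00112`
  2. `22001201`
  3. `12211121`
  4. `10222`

`00112`: rejected
`22001201`: accepted
`12211121`: rejected
`10222`: rejected

1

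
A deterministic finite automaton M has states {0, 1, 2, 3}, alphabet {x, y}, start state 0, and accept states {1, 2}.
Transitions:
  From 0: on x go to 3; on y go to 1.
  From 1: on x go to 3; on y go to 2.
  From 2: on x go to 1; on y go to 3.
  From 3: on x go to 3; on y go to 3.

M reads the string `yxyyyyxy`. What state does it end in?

3

0 --y--> 1
1 --x--> 3
3 --y--> 3
3 --y--> 3
3 --y--> 3
3 --y--> 3
3 --x--> 3
3 --y--> 3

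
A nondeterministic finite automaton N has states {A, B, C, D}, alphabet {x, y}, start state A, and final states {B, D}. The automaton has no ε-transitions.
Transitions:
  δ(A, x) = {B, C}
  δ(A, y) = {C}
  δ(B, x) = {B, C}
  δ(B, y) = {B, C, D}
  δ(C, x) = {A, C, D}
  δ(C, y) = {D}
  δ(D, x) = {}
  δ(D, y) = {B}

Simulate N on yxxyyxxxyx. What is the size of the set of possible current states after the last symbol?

4

Start: {A}
read y: {C}
read x: {A, C, D}
read x: {A, B, C, D}
read y: {B, C, D}
read y: {B, C, D}
read x: {A, B, C, D}
read x: {A, B, C, D}
read x: {A, B, C, D}
read y: {B, C, D}
read x: {A, B, C, D}
Final reachable set {A, B, C, D} has 4 states.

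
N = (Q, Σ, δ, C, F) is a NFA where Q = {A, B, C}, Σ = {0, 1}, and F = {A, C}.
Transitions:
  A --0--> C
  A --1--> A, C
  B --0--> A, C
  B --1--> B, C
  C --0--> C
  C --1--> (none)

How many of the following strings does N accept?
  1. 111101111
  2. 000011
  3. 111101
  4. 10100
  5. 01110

111101111: rejected
000011: rejected
111101: rejected
10100: rejected
01110: rejected

0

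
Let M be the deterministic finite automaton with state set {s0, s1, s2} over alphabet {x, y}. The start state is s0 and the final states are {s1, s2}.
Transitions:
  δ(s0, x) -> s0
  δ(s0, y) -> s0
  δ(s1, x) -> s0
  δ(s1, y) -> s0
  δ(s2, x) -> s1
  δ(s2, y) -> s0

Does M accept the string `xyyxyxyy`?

s0 --x--> s0
s0 --y--> s0
s0 --y--> s0
s0 --x--> s0
s0 --y--> s0
s0 --x--> s0
s0 --y--> s0
s0 --y--> s0
End in state s0, which is not an accepting state.

rejected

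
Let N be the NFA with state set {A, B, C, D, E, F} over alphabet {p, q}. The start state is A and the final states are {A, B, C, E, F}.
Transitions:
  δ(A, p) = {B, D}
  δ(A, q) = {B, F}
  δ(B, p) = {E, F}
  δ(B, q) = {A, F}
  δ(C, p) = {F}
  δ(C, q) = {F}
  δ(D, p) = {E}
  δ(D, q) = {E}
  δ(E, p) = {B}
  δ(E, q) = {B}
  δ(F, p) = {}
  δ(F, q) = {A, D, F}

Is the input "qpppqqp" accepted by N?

Start: {A}
read q: {B, F}
read p: {E, F}
read p: {B}
read p: {E, F}
read q: {A, B, D, F}
read q: {A, B, D, E, F}
read p: {B, D, E, F}
Reachable ∩ accepting = {B, E, F} — nonempty.

accepted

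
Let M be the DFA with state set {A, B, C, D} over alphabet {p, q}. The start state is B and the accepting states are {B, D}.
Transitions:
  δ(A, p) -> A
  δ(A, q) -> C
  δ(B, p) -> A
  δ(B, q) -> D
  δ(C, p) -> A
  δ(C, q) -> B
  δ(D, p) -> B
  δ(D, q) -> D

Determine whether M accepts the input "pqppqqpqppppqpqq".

accepted

B --p--> A
A --q--> C
C --p--> A
A --p--> A
A --q--> C
C --q--> B
B --p--> A
A --q--> C
C --p--> A
A --p--> A
A --p--> A
A --p--> A
A --q--> C
C --p--> A
A --q--> C
C --q--> B
End in state B, which is an accepting state.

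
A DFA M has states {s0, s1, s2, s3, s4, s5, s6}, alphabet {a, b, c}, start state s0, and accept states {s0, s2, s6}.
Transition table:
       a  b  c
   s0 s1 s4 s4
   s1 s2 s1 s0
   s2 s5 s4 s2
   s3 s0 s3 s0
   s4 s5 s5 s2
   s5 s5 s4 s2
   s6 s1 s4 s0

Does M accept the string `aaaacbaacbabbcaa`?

s0 --a--> s1
s1 --a--> s2
s2 --a--> s5
s5 --a--> s5
s5 --c--> s2
s2 --b--> s4
s4 --a--> s5
s5 --a--> s5
s5 --c--> s2
s2 --b--> s4
s4 --a--> s5
s5 --b--> s4
s4 --b--> s5
s5 --c--> s2
s2 --a--> s5
s5 --a--> s5
End in state s5, which is not an accepting state.

rejected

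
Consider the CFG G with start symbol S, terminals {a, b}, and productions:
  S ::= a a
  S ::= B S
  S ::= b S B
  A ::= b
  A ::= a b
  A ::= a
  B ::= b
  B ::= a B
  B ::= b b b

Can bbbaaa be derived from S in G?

no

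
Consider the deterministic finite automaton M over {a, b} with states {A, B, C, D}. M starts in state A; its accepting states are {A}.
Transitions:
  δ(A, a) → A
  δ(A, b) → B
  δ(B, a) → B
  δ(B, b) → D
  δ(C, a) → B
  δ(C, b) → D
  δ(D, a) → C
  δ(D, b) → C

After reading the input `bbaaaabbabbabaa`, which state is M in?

A --b--> B
B --b--> D
D --a--> C
C --a--> B
B --a--> B
B --a--> B
B --b--> D
D --b--> C
C --a--> B
B --b--> D
D --b--> C
C --a--> B
B --b--> D
D --a--> C
C --a--> B

B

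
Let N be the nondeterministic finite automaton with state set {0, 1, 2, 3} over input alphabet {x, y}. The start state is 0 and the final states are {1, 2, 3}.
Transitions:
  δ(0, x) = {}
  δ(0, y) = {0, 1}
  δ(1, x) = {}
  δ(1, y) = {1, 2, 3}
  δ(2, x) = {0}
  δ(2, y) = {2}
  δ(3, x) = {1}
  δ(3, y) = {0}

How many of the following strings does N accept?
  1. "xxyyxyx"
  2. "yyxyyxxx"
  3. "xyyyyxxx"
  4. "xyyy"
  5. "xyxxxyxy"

0

"xxyyxyx": rejected
"yyxyyxxx": rejected
"xyyyyxxx": rejected
"xyyy": rejected
"xyxxxyxy": rejected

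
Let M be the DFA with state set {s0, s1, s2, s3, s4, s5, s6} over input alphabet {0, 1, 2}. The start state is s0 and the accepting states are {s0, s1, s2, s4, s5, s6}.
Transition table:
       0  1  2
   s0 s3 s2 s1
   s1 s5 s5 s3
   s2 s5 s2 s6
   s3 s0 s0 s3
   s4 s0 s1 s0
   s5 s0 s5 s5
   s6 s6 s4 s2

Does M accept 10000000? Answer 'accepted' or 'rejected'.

rejected

s0 --1--> s2
s2 --0--> s5
s5 --0--> s0
s0 --0--> s3
s3 --0--> s0
s0 --0--> s3
s3 --0--> s0
s0 --0--> s3
End in state s3, which is not an accepting state.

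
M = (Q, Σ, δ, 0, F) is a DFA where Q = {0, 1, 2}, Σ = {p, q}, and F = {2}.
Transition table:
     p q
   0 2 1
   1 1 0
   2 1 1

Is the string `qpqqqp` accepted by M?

accepted

0 --q--> 1
1 --p--> 1
1 --q--> 0
0 --q--> 1
1 --q--> 0
0 --p--> 2
End in state 2, which is an accepting state.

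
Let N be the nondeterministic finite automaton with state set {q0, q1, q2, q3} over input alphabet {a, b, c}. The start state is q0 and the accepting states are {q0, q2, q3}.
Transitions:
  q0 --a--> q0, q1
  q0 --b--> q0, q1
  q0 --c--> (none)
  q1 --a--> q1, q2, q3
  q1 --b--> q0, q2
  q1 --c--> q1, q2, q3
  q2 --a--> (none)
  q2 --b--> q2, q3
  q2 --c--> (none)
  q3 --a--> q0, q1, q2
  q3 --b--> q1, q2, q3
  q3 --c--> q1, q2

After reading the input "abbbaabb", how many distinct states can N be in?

Start: {q0}
read a: {q0, q1}
read b: {q0, q1, q2}
read b: {q0, q1, q2, q3}
read b: {q0, q1, q2, q3}
read a: {q0, q1, q2, q3}
read a: {q0, q1, q2, q3}
read b: {q0, q1, q2, q3}
read b: {q0, q1, q2, q3}
Final reachable set {q0, q1, q2, q3} has 4 states.

4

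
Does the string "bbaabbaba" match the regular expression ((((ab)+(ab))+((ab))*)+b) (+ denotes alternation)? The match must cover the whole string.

Neither (((ab)+(ab))+((ab))*) nor b matches bbaabbaba.

no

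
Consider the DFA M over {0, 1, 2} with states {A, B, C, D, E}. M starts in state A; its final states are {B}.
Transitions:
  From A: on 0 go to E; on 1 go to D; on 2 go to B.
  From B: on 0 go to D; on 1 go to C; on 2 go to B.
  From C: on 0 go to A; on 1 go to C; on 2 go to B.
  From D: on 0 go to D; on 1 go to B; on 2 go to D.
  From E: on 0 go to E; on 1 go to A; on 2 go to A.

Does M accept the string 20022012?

A --2--> B
B --0--> D
D --0--> D
D --2--> D
D --2--> D
D --0--> D
D --1--> B
B --2--> B
End in state B, which is an accepting state.

accepted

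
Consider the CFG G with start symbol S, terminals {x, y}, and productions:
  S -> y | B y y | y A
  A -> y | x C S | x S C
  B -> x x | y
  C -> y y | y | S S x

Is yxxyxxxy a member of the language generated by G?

no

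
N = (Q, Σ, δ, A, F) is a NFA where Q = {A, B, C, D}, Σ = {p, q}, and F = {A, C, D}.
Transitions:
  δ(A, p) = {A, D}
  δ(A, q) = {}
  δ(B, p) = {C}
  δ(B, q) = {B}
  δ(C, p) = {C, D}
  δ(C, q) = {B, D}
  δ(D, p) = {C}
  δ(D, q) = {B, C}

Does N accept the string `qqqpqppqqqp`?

rejected

Start: {A}
read q: {}
The reachable set is empty and stays empty for the remaining 10 symbols.
Reachable ∩ accepting = {} — empty.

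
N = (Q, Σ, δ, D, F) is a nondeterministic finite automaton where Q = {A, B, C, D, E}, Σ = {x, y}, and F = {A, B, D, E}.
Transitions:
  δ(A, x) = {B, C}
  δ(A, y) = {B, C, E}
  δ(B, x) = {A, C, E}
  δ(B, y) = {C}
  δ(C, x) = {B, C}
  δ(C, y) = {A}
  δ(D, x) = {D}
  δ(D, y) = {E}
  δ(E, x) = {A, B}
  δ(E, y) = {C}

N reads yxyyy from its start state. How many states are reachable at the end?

4

Start: {D}
read y: {E}
read x: {A, B}
read y: {B, C, E}
read y: {A, C}
read y: {A, B, C, E}
Final reachable set {A, B, C, E} has 4 states.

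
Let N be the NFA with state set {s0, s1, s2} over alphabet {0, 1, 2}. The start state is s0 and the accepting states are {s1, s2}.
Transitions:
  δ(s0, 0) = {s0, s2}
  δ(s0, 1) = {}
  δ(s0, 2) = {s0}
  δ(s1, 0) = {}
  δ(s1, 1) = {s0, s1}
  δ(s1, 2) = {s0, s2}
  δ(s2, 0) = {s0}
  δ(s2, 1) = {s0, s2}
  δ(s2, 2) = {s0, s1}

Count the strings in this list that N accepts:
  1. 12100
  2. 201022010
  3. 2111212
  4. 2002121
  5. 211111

12100: rejected
201022010: accepted
2111212: rejected
2002121: accepted
211111: rejected

2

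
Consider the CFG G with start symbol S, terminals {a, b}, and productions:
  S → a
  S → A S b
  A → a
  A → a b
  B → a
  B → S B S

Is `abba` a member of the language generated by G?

no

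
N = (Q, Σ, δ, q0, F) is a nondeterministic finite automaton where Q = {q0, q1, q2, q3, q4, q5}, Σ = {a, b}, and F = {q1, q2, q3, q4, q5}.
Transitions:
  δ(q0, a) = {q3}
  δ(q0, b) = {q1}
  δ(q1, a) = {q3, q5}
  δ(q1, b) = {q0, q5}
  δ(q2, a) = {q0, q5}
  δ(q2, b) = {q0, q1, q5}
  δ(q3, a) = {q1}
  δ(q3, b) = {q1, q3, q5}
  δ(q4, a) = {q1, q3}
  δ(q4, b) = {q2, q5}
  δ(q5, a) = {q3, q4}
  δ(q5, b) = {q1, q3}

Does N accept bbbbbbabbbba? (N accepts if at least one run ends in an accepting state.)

accepted

Start: {q0}
read b: {q1}
read b: {q0, q5}
read b: {q1, q3}
read b: {q0, q1, q3, q5}
read b: {q0, q1, q3, q5}
read b: {q0, q1, q3, q5}
read a: {q1, q3, q4, q5}
read b: {q0, q1, q2, q3, q5}
read b: {q0, q1, q3, q5}
read b: {q0, q1, q3, q5}
read b: {q0, q1, q3, q5}
read a: {q1, q3, q4, q5}
Reachable ∩ accepting = {q1, q3, q4, q5} — nonempty.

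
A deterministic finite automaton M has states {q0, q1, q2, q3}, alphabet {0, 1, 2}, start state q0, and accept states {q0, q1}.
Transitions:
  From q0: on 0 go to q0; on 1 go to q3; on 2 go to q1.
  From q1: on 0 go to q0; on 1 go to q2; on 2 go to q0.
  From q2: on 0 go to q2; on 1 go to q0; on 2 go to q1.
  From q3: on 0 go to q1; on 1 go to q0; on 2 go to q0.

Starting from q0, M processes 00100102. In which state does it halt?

q0

q0 --0--> q0
q0 --0--> q0
q0 --1--> q3
q3 --0--> q1
q1 --0--> q0
q0 --1--> q3
q3 --0--> q1
q1 --2--> q0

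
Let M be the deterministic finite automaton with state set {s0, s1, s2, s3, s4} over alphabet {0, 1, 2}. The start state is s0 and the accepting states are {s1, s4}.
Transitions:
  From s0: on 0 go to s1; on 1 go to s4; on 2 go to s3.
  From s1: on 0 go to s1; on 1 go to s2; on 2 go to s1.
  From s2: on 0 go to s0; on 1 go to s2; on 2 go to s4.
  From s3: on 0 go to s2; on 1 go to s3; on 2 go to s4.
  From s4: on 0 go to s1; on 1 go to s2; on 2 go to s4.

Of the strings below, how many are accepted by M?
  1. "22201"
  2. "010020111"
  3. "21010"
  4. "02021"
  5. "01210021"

"22201": rejected
"010020111": rejected
"21010": rejected
"02021": rejected
"01210021": rejected

0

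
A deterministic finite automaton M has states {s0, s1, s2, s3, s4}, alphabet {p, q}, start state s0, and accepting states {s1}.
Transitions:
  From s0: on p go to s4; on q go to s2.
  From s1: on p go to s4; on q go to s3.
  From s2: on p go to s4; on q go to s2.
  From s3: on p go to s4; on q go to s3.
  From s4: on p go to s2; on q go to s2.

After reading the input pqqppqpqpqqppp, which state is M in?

s0 --p--> s4
s4 --q--> s2
s2 --q--> s2
s2 --p--> s4
s4 --p--> s2
s2 --q--> s2
s2 --p--> s4
s4 --q--> s2
s2 --p--> s4
s4 --q--> s2
s2 --q--> s2
s2 --p--> s4
s4 --p--> s2
s2 --p--> s4

s4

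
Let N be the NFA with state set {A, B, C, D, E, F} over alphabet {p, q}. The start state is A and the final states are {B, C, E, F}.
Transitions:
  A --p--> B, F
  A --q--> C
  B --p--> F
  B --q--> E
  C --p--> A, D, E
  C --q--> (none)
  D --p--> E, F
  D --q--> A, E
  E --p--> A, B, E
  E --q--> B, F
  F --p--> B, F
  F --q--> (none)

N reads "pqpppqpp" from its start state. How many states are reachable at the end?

Start: {A}
read p: {B, F}
read q: {E}
read p: {A, B, E}
read p: {A, B, E, F}
read p: {A, B, E, F}
read q: {B, C, E, F}
read p: {A, B, D, E, F}
read p: {A, B, E, F}
Final reachable set {A, B, E, F} has 4 states.

4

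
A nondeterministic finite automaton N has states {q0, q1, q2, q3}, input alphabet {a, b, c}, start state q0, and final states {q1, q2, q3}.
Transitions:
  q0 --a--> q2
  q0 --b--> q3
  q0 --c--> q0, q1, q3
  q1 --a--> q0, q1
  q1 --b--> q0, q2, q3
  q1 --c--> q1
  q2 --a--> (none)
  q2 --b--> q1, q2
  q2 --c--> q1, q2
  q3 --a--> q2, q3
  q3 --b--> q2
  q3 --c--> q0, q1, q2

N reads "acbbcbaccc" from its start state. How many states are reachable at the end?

4

Start: {q0}
read a: {q2}
read c: {q1, q2}
read b: {q0, q1, q2, q3}
read b: {q0, q1, q2, q3}
read c: {q0, q1, q2, q3}
read b: {q0, q1, q2, q3}
read a: {q0, q1, q2, q3}
read c: {q0, q1, q2, q3}
read c: {q0, q1, q2, q3}
read c: {q0, q1, q2, q3}
Final reachable set {q0, q1, q2, q3} has 4 states.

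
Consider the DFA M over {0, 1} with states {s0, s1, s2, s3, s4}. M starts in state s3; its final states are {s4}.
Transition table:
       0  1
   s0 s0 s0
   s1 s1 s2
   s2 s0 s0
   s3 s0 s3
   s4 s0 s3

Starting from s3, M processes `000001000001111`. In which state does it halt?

s0

s3 --0--> s0
s0 --0--> s0
s0 --0--> s0
s0 --0--> s0
s0 --0--> s0
s0 --1--> s0
s0 --0--> s0
s0 --0--> s0
s0 --0--> s0
s0 --0--> s0
s0 --0--> s0
s0 --1--> s0
s0 --1--> s0
s0 --1--> s0
s0 --1--> s0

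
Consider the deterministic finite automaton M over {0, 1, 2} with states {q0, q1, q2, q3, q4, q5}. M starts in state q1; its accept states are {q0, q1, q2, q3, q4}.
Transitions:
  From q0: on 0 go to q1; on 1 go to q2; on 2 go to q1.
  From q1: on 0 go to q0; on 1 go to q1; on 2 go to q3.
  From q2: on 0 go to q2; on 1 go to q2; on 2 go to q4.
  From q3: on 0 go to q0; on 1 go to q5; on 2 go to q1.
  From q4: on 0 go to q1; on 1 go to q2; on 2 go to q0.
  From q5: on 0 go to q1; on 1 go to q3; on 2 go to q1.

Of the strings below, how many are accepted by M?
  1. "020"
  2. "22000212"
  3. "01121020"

3

"020": accepted
"22000212": accepted
"01121020": accepted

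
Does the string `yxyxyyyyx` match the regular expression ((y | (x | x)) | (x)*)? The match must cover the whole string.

no

Neither (y|(x|x)) nor (x)* matches yxyxyyyyx.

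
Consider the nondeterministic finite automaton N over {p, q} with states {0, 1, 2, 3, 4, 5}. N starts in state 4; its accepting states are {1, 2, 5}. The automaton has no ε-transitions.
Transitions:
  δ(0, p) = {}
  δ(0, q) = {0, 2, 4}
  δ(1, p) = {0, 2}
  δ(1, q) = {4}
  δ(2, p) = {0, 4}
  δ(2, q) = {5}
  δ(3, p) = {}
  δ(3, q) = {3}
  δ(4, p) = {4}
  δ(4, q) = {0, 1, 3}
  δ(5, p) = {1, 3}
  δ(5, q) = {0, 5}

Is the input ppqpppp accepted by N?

rejected

Start: {4}
read p: {4}
read p: {4}
read q: {0, 1, 3}
read p: {0, 2}
read p: {0, 4}
read p: {4}
read p: {4}
Reachable ∩ accepting = {} — empty.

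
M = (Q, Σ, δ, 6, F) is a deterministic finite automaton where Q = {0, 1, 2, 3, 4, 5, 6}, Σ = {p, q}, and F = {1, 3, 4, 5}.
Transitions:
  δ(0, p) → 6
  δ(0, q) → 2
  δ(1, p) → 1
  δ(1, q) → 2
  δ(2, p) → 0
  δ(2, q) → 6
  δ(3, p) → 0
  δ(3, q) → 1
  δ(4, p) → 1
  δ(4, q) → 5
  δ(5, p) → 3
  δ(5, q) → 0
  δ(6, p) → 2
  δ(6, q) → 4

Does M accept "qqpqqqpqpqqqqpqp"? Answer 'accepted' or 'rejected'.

6 --q--> 4
4 --q--> 5
5 --p--> 3
3 --q--> 1
1 --q--> 2
2 --q--> 6
6 --p--> 2
2 --q--> 6
6 --p--> 2
2 --q--> 6
6 --q--> 4
4 --q--> 5
5 --q--> 0
0 --p--> 6
6 --q--> 4
4 --p--> 1
End in state 1, which is an accepting state.

accepted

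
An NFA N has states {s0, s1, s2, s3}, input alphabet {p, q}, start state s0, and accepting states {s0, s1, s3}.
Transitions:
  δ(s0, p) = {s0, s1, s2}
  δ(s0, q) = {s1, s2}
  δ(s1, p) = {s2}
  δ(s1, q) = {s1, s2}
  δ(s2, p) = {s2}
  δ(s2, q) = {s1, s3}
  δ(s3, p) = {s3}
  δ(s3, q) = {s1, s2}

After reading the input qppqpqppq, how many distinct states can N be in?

Start: {s0}
read q: {s1, s2}
read p: {s2}
read p: {s2}
read q: {s1, s3}
read p: {s2, s3}
read q: {s1, s2, s3}
read p: {s2, s3}
read p: {s2, s3}
read q: {s1, s2, s3}
Final reachable set {s1, s2, s3} has 3 states.

3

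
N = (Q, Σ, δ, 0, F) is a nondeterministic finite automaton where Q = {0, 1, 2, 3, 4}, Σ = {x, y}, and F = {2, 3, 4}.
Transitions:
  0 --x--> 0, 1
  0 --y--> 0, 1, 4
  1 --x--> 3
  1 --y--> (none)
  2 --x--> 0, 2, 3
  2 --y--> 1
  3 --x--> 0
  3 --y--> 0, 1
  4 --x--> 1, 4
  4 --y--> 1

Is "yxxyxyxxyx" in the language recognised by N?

accepted

Start: {0}
read y: {0, 1, 4}
read x: {0, 1, 3, 4}
read x: {0, 1, 3, 4}
read y: {0, 1, 4}
read x: {0, 1, 3, 4}
read y: {0, 1, 4}
read x: {0, 1, 3, 4}
read x: {0, 1, 3, 4}
read y: {0, 1, 4}
read x: {0, 1, 3, 4}
Reachable ∩ accepting = {3, 4} — nonempty.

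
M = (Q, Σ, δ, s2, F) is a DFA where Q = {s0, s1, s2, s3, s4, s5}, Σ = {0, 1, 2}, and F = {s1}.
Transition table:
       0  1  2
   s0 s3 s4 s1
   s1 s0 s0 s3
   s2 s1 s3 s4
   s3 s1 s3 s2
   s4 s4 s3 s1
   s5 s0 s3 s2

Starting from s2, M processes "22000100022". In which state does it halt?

s3

s2 --2--> s4
s4 --2--> s1
s1 --0--> s0
s0 --0--> s3
s3 --0--> s1
s1 --1--> s0
s0 --0--> s3
s3 --0--> s1
s1 --0--> s0
s0 --2--> s1
s1 --2--> s3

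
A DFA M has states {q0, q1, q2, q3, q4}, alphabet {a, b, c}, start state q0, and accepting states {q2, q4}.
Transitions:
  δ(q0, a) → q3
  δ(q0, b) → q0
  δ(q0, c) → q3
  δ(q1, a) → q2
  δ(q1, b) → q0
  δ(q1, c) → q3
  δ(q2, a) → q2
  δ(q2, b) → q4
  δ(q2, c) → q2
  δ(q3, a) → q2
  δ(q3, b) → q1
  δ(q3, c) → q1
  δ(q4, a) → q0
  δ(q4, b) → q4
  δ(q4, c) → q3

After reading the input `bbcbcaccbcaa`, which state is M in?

q2

q0 --b--> q0
q0 --b--> q0
q0 --c--> q3
q3 --b--> q1
q1 --c--> q3
q3 --a--> q2
q2 --c--> q2
q2 --c--> q2
q2 --b--> q4
q4 --c--> q3
q3 --a--> q2
q2 --a--> q2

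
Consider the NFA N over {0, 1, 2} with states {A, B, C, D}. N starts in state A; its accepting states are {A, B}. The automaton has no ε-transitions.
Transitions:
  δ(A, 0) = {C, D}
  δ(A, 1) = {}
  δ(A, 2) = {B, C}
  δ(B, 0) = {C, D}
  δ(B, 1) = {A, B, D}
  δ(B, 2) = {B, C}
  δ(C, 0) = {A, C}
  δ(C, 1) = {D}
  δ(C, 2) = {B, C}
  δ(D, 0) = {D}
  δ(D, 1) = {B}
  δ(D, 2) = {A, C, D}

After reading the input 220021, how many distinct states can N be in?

Start: {A}
read 2: {B, C}
read 2: {B, C}
read 0: {A, C, D}
read 0: {A, C, D}
read 2: {A, B, C, D}
read 1: {A, B, D}
Final reachable set {A, B, D} has 3 states.

3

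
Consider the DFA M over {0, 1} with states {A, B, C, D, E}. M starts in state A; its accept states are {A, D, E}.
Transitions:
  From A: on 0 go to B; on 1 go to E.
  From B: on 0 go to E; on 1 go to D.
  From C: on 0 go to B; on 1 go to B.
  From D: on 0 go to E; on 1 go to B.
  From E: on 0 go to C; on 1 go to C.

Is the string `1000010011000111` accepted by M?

A --1--> E
E --0--> C
C --0--> B
B --0--> E
E --0--> C
C --1--> B
B --0--> E
E --0--> C
C --1--> B
B --1--> D
D --0--> E
E --0--> C
C --0--> B
B --1--> D
D --1--> B
B --1--> D
End in state D, which is an accepting state.

accepted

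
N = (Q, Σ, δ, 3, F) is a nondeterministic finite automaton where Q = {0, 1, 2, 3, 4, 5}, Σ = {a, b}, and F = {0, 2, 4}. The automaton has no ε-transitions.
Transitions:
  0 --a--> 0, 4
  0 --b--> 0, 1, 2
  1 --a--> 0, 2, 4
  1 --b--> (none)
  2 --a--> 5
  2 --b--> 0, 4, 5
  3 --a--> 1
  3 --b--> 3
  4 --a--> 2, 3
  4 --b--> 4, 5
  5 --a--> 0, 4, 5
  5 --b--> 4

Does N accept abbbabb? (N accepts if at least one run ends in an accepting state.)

rejected

Start: {3}
read a: {1}
read b: {}
The reachable set is empty and stays empty for the remaining 5 symbols.
Reachable ∩ accepting = {} — empty.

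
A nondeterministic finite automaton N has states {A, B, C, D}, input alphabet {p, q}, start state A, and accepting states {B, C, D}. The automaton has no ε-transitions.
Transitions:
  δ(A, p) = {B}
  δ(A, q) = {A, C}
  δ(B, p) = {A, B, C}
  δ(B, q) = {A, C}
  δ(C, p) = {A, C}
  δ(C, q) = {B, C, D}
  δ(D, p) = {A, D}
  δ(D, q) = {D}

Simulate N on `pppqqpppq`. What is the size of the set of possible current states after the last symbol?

4

Start: {A}
read p: {B}
read p: {A, B, C}
read p: {A, B, C}
read q: {A, B, C, D}
read q: {A, B, C, D}
read p: {A, B, C, D}
read p: {A, B, C, D}
read p: {A, B, C, D}
read q: {A, B, C, D}
Final reachable set {A, B, C, D} has 4 states.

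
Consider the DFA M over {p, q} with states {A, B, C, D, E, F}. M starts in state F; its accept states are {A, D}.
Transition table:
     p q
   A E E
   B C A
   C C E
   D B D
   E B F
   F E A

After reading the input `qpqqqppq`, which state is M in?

E

F --q--> A
A --p--> E
E --q--> F
F --q--> A
A --q--> E
E --p--> B
B --p--> C
C --q--> E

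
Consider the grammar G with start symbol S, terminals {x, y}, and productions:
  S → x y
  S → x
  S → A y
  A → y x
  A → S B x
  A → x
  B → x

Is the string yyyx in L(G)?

no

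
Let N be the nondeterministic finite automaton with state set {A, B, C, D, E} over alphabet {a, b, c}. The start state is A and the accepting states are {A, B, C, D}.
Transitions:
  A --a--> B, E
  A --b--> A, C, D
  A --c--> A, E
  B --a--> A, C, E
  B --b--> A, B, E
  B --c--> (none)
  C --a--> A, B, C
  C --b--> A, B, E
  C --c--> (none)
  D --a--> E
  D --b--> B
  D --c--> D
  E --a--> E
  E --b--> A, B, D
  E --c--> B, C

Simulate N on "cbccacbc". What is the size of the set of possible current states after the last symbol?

5

Start: {A}
read c: {A, E}
read b: {A, B, C, D}
read c: {A, D, E}
read c: {A, B, C, D, E}
read a: {A, B, C, E}
read c: {A, B, C, E}
read b: {A, B, C, D, E}
read c: {A, B, C, D, E}
Final reachable set {A, B, C, D, E} has 5 states.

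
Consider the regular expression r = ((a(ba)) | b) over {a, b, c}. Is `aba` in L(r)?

yes

The left alternative (a(ba)) matches aba.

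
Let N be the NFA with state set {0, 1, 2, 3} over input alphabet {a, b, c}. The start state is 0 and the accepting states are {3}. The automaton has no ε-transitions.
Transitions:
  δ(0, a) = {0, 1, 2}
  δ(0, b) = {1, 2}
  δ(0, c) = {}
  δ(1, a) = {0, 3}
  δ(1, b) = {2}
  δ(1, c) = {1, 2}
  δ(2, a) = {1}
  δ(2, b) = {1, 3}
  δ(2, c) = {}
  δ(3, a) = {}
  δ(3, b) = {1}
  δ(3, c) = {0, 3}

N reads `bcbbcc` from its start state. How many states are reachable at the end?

Start: {0}
read b: {1, 2}
read c: {1, 2}
read b: {1, 2, 3}
read b: {1, 2, 3}
read c: {0, 1, 2, 3}
read c: {0, 1, 2, 3}
Final reachable set {0, 1, 2, 3} has 4 states.

4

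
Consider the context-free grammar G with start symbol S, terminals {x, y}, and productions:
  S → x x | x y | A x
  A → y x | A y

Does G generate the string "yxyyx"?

yes

S ⇒ Ax ⇒ Ayx ⇒ Ayyx ⇒ yxyyx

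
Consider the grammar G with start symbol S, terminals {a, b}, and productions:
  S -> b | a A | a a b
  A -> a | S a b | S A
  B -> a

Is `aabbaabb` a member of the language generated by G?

no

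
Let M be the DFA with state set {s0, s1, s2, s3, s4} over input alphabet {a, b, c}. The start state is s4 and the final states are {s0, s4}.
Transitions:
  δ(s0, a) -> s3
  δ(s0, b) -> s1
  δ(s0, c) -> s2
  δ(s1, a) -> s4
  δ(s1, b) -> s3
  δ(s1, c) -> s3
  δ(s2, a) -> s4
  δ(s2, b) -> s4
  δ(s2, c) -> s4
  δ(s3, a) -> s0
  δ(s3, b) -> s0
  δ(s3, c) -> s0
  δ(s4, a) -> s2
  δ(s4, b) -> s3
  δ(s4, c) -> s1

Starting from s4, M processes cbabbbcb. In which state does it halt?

s4

s4 --c--> s1
s1 --b--> s3
s3 --a--> s0
s0 --b--> s1
s1 --b--> s3
s3 --b--> s0
s0 --c--> s2
s2 --b--> s4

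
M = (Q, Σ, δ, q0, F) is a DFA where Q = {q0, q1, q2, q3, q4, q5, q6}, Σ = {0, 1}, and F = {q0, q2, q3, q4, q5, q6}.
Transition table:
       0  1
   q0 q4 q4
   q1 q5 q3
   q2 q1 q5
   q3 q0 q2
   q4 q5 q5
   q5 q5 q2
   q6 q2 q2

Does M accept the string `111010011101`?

accepted

q0 --1--> q4
q4 --1--> q5
q5 --1--> q2
q2 --0--> q1
q1 --1--> q3
q3 --0--> q0
q0 --0--> q4
q4 --1--> q5
q5 --1--> q2
q2 --1--> q5
q5 --0--> q5
q5 --1--> q2
End in state q2, which is an accepting state.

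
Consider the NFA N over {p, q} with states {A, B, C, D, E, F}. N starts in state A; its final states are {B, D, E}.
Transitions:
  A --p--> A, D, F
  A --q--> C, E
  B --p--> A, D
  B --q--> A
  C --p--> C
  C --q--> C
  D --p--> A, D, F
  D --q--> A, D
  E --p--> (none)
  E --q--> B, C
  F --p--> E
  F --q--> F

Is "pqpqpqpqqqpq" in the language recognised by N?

accepted

Start: {A}
read p: {A, D, F}
read q: {A, C, D, E, F}
read p: {A, C, D, E, F}
read q: {A, B, C, D, E, F}
read p: {A, C, D, E, F}
read q: {A, B, C, D, E, F}
read p: {A, C, D, E, F}
read q: {A, B, C, D, E, F}
read q: {A, B, C, D, E, F}
read q: {A, B, C, D, E, F}
read p: {A, C, D, E, F}
read q: {A, B, C, D, E, F}
Reachable ∩ accepting = {B, D, E} — nonempty.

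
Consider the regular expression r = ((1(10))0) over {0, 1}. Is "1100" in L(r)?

Split as 110·0: (1(10)) matches 110 and 0 matches 0.

yes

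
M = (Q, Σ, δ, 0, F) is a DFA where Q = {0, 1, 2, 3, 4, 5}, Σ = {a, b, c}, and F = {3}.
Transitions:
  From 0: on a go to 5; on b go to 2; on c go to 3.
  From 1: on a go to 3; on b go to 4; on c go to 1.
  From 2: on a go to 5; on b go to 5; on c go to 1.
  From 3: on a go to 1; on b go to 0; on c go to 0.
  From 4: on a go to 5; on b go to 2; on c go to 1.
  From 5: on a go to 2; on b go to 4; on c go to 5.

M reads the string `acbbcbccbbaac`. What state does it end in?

0 --a--> 5
5 --c--> 5
5 --b--> 4
4 --b--> 2
2 --c--> 1
1 --b--> 4
4 --c--> 1
1 --c--> 1
1 --b--> 4
4 --b--> 2
2 --a--> 5
5 --a--> 2
2 --c--> 1

1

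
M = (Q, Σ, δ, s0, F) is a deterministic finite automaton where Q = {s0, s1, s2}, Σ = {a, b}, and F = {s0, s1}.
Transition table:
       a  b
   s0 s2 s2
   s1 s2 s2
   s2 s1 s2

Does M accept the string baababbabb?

s0 --b--> s2
s2 --a--> s1
s1 --a--> s2
s2 --b--> s2
s2 --a--> s1
s1 --b--> s2
s2 --b--> s2
s2 --a--> s1
s1 --b--> s2
s2 --b--> s2
End in state s2, which is not an accepting state.

rejected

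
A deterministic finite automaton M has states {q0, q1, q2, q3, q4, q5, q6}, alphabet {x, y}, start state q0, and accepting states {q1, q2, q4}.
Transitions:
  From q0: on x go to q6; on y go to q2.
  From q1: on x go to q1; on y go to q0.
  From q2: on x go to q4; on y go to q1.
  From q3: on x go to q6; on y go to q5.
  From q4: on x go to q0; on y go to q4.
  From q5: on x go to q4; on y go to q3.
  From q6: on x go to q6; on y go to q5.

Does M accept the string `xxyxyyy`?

accepted

q0 --x--> q6
q6 --x--> q6
q6 --y--> q5
q5 --x--> q4
q4 --y--> q4
q4 --y--> q4
q4 --y--> q4
End in state q4, which is an accepting state.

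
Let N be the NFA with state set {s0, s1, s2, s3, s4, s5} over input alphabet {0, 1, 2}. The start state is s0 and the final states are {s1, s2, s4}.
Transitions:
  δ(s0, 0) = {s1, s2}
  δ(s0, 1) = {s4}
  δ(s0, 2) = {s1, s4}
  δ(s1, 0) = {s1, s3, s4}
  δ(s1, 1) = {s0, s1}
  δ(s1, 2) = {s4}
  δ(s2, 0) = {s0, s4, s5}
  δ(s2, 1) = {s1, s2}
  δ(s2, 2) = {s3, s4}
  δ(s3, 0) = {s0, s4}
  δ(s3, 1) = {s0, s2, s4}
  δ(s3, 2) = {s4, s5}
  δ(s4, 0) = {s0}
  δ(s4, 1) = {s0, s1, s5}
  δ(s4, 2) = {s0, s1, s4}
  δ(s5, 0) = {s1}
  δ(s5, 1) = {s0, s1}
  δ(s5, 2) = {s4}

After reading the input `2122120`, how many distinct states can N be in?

Start: {s0}
read 2: {s1, s4}
read 1: {s0, s1, s5}
read 2: {s1, s4}
read 2: {s0, s1, s4}
read 1: {s0, s1, s4, s5}
read 2: {s0, s1, s4}
read 0: {s0, s1, s2, s3, s4}
Final reachable set {s0, s1, s2, s3, s4} has 5 states.

5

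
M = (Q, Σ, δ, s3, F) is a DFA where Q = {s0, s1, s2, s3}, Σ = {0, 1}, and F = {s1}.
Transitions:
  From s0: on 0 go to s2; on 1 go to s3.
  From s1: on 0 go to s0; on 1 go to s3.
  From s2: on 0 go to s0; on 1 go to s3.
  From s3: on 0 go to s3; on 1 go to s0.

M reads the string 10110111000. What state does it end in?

s3 --1--> s0
s0 --0--> s2
s2 --1--> s3
s3 --1--> s0
s0 --0--> s2
s2 --1--> s3
s3 --1--> s0
s0 --1--> s3
s3 --0--> s3
s3 --0--> s3
s3 --0--> s3

s3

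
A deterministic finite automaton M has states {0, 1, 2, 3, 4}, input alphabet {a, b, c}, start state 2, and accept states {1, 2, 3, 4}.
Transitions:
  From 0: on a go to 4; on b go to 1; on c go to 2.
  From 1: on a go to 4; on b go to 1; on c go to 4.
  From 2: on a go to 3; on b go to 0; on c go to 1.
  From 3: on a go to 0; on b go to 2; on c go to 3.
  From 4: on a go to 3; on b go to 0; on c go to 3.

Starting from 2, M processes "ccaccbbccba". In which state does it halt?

2 --c--> 1
1 --c--> 4
4 --a--> 3
3 --c--> 3
3 --c--> 3
3 --b--> 2
2 --b--> 0
0 --c--> 2
2 --c--> 1
1 --b--> 1
1 --a--> 4

4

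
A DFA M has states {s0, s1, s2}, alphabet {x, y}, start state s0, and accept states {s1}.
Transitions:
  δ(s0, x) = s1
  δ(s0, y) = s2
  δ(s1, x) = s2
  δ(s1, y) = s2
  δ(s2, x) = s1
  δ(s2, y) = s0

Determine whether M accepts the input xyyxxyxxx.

s0 --x--> s1
s1 --y--> s2
s2 --y--> s0
s0 --x--> s1
s1 --x--> s2
s2 --y--> s0
s0 --x--> s1
s1 --x--> s2
s2 --x--> s1
End in state s1, which is an accepting state.

accepted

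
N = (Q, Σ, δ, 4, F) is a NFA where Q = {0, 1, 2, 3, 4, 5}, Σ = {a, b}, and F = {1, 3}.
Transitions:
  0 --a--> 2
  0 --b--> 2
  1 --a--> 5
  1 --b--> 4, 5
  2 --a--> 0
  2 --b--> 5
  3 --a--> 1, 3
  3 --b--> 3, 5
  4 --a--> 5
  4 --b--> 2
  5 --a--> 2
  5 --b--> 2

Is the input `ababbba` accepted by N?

Start: {4}
read a: {5}
read b: {2}
read a: {0}
read b: {2}
read b: {5}
read b: {2}
read a: {0}
Reachable ∩ accepting = {} — empty.

rejected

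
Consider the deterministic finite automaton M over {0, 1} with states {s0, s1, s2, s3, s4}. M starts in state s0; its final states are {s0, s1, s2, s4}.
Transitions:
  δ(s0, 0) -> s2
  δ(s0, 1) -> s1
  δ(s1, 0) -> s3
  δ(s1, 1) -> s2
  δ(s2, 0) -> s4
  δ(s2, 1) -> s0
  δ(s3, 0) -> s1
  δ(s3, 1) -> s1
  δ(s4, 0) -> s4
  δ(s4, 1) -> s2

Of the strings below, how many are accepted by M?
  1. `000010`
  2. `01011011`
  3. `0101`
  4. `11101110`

`000010`: accepted
`01011011`: accepted
`0101`: accepted
`11101110`: accepted

4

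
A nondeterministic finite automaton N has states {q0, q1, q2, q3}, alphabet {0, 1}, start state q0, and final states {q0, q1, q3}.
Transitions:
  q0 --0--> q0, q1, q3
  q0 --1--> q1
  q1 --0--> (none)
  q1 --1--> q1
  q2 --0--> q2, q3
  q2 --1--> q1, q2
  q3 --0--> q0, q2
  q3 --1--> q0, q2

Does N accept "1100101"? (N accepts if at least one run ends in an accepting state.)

rejected

Start: {q0}
read 1: {q1}
read 1: {q1}
read 0: {}
The reachable set is empty and stays empty for the remaining 4 symbols.
Reachable ∩ accepting = {} — empty.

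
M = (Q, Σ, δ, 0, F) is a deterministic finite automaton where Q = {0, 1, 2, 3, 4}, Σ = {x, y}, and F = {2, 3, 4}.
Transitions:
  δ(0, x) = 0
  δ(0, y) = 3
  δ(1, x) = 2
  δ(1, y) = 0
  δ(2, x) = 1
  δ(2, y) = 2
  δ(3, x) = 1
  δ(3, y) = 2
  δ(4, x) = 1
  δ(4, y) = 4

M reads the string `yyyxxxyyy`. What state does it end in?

0 --y--> 3
3 --y--> 2
2 --y--> 2
2 --x--> 1
1 --x--> 2
2 --x--> 1
1 --y--> 0
0 --y--> 3
3 --y--> 2

2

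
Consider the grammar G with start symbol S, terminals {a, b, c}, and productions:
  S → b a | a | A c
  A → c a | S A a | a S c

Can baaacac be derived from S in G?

S ⇒ Ac ⇒ SAac ⇒ baAac ⇒ baaScac ⇒ baaacac

yes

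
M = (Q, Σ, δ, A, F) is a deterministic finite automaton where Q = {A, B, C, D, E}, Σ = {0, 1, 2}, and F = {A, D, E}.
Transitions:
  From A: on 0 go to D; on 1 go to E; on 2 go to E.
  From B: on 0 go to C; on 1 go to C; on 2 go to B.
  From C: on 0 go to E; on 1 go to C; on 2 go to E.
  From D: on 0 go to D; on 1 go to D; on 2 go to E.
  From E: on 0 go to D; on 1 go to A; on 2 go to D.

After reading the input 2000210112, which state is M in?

A --2--> E
E --0--> D
D --0--> D
D --0--> D
D --2--> E
E --1--> A
A --0--> D
D --1--> D
D --1--> D
D --2--> E

E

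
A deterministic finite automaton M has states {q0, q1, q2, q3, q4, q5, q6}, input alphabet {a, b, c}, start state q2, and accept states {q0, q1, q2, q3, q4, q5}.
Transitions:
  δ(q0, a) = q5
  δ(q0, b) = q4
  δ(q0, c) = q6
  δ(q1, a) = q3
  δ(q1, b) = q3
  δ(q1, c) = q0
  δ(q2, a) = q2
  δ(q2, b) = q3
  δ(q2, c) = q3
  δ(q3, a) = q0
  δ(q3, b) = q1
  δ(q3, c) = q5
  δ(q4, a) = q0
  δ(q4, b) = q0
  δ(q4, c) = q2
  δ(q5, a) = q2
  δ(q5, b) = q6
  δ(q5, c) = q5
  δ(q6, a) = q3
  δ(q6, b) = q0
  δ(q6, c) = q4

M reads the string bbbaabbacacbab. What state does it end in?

q1

q2 --b--> q3
q3 --b--> q1
q1 --b--> q3
q3 --a--> q0
q0 --a--> q5
q5 --b--> q6
q6 --b--> q0
q0 --a--> q5
q5 --c--> q5
q5 --a--> q2
q2 --c--> q3
q3 --b--> q1
q1 --a--> q3
q3 --b--> q1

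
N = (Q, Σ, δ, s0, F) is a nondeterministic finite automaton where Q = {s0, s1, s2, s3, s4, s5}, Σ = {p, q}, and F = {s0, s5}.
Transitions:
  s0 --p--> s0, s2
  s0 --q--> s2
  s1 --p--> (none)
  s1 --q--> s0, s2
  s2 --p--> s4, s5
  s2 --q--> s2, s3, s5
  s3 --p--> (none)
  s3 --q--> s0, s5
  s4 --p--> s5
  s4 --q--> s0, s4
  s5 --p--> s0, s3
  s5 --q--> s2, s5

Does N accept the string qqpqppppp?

Start: {s0}
read q: {s2}
read q: {s2, s3, s5}
read p: {s0, s3, s4, s5}
read q: {s0, s2, s4, s5}
read p: {s0, s2, s3, s4, s5}
read p: {s0, s2, s3, s4, s5}
read p: {s0, s2, s3, s4, s5}
read p: {s0, s2, s3, s4, s5}
read p: {s0, s2, s3, s4, s5}
Reachable ∩ accepting = {s0, s5} — nonempty.

accepted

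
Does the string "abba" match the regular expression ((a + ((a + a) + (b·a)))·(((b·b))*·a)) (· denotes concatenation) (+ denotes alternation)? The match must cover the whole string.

Split as a·bba: (a+((a+a)+(b·a))) matches a and (((b·b))*·a) matches bba.

yes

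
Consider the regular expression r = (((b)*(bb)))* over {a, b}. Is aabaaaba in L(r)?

aabaaaba cannot be split into zero or more pieces each matching ((b)*(bb)).

no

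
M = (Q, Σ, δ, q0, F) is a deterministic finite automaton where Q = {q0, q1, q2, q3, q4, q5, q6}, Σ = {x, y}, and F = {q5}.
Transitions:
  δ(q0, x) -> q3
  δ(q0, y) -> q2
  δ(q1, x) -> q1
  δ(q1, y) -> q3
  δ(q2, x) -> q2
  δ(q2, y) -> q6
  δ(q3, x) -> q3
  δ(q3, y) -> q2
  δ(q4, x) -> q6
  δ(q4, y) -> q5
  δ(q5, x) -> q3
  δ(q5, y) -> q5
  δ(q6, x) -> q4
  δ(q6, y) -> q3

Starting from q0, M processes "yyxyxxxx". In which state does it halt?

q3

q0 --y--> q2
q2 --y--> q6
q6 --x--> q4
q4 --y--> q5
q5 --x--> q3
q3 --x--> q3
q3 --x--> q3
q3 --x--> q3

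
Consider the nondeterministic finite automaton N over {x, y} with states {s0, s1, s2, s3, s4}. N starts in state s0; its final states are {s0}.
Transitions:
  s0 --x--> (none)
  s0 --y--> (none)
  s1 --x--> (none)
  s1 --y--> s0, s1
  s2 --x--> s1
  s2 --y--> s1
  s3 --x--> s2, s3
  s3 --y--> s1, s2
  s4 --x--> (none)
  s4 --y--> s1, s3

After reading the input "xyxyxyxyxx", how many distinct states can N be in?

0

Start: {s0}
read x: {}
The reachable set is empty and stays empty for the remaining 9 symbols.
Final reachable set {} has 0 states.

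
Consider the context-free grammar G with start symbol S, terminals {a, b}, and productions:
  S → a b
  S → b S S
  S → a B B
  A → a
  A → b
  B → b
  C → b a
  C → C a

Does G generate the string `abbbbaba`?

no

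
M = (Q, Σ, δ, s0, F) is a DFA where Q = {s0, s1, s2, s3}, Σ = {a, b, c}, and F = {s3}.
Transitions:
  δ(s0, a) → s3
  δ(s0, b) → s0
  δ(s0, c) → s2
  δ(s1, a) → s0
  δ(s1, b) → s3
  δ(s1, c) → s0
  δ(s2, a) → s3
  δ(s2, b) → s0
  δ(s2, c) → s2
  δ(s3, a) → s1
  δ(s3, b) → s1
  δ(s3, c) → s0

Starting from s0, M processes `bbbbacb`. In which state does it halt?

s0

s0 --b--> s0
s0 --b--> s0
s0 --b--> s0
s0 --b--> s0
s0 --a--> s3
s3 --c--> s0
s0 --b--> s0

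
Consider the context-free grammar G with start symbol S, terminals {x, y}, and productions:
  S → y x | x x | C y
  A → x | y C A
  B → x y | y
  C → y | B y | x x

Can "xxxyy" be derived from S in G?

no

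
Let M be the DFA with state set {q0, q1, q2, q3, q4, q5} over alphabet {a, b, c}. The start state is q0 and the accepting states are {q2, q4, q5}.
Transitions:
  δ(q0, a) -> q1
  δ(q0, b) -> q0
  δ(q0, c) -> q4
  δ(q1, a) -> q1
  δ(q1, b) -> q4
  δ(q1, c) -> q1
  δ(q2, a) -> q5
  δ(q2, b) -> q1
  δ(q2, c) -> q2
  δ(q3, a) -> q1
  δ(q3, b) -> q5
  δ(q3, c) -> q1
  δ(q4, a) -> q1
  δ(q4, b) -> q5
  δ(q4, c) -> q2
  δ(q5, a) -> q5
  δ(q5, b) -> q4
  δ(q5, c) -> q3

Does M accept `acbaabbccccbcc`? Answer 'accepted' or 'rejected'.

q0 --a--> q1
q1 --c--> q1
q1 --b--> q4
q4 --a--> q1
q1 --a--> q1
q1 --b--> q4
q4 --b--> q5
q5 --c--> q3
q3 --c--> q1
q1 --c--> q1
q1 --c--> q1
q1 --b--> q4
q4 --c--> q2
q2 --c--> q2
End in state q2, which is an accepting state.

accepted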